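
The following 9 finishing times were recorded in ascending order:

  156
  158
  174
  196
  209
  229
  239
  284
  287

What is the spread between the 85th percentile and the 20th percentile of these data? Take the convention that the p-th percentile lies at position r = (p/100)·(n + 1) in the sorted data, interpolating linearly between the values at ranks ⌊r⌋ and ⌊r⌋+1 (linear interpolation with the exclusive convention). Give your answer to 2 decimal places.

127.50

n = 9.
P20: r = 2 (integer) → 158.
P85: r = 8.5; ranks 8–9 are 284, 287; interpolating gives 285.5.
Difference: 285.5 − 158 = 127.5.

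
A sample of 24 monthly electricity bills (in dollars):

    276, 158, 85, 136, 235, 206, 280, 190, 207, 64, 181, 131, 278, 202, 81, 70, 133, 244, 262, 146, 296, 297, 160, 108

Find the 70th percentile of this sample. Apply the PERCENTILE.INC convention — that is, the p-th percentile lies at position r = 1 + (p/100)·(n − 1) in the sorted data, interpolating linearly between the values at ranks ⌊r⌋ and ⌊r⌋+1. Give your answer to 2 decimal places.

Sorted: 64, 70, 81, 85, 108, 131, 133, 136, 146, 158, 160, 181, 190, 202, 206, 207, 235, 244, 262, 276, 278, 280, 296, 297.
n = 24.
r = 1 + (70/100)·(24 − 1) = 1 + 16.1 = 17.1.
Rank 17 is 235 and rank 18 is 244.
Interpolate: 235 + 0.1·(244 − 235) = 235 + 0.1·9 = 235.9.

235.90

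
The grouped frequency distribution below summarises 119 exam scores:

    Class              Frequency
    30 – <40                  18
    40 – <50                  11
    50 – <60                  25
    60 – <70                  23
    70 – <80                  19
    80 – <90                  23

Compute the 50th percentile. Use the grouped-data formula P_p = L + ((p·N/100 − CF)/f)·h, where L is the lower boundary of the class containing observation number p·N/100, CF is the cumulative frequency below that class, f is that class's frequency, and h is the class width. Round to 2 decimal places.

62.39

N = 119; target position k = 50/100 · 119 = 59.5.
Cumulative frequencies: 18, 29, 54, 77, 96, 119.
Observation 59.5 falls in the class 60 – <70.
L = 60, CF = 54, f = 23, h = 10.
P50 = 60 + ((59.5 − 54)/23)·10 = 60 + 2.3913 = 62.3913.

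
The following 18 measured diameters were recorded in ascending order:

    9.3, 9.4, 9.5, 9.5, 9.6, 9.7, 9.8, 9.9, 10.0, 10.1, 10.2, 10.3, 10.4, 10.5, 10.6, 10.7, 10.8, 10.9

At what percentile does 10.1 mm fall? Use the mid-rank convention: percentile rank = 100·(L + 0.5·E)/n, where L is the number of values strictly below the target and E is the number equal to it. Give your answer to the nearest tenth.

52.8

Count below 10.1: L = 9; count equal: E = 1; n = 18.
Percentile rank = 100·(9 + 0.5·1)/18 = 100·9.5/18 = 52.78.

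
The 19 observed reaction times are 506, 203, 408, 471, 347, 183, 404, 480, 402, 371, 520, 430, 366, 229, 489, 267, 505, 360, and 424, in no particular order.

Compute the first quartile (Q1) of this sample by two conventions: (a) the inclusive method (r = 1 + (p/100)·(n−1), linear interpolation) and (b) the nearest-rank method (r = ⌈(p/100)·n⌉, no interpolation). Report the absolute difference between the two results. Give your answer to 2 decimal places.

Sorted: 183, 203, 229, 267, 347, 360, 366, 371, 402, 404, 408, 424, 430, 471, 480, 489, 505, 506, 520.
n = 19.
(a) r = 5.5; between ranks 5 (347) and 6 (360): 353.5.
(b) the nearest-rank method: rank 5 → 347.
|353.5 − 347| = 6.5.

6.50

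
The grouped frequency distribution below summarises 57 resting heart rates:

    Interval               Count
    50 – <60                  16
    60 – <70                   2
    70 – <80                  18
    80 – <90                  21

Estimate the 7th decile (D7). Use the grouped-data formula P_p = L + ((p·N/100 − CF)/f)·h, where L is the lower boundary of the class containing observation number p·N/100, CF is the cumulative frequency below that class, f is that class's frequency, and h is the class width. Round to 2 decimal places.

N = 57; target position k = 70/100 · 57 = 39.9.
Cumulative frequencies: 16, 18, 36, 57.
Observation 39.9 falls in the class 80 – <90.
L = 80, CF = 36, f = 21, h = 10.
P70 = 80 + ((39.9 − 36)/21)·10 = 80 + 1.85714 = 81.8571.

81.86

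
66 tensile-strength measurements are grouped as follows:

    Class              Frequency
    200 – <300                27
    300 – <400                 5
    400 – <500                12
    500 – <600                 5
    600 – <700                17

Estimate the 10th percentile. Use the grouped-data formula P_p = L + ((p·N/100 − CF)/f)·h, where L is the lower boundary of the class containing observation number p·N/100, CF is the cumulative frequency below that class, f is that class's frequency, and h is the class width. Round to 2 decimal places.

N = 66; target position k = 10/100 · 66 = 6.6.
Cumulative frequencies: 27, 32, 44, 49, 66.
Observation 6.6 falls in the class 200 – <300.
L = 200, CF = 0, f = 27, h = 100.
P10 = 200 + ((6.6 − 0)/27)·100 = 200 + 24.4444 = 224.444.

224.44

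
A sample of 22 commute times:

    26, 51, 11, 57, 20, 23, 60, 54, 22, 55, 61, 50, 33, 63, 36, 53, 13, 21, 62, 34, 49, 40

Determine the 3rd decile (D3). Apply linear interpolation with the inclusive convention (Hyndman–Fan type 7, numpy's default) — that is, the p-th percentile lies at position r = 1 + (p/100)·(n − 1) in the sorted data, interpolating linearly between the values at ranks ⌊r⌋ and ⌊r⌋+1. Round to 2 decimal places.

28.10

Sorted: 11, 13, 20, 21, 22, 23, 26, 33, 34, 36, 40, 49, 50, 51, 53, 54, 55, 57, 60, 61, 62, 63.
n = 22.
r = 1 + (30/100)·(22 − 1) = 1 + 6.3 = 7.3.
Rank 7 is 26 and rank 8 is 33.
Interpolate: 26 + 0.3·(33 − 26) = 26 + 0.3·7 = 28.1.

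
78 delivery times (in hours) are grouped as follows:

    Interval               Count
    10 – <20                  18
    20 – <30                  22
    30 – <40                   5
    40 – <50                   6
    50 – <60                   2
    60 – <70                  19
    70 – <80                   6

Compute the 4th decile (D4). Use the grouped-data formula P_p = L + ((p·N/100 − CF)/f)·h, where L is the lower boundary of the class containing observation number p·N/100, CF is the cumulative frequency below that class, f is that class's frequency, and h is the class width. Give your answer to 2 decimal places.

N = 78; target position k = 40/100 · 78 = 31.2.
Cumulative frequencies: 18, 40, 45, 51, 53, 72, 78.
Observation 31.2 falls in the class 20 – <30.
L = 20, CF = 18, f = 22, h = 10.
P40 = 20 + ((31.2 − 18)/22)·10 = 20 + 6 = 26.

26.00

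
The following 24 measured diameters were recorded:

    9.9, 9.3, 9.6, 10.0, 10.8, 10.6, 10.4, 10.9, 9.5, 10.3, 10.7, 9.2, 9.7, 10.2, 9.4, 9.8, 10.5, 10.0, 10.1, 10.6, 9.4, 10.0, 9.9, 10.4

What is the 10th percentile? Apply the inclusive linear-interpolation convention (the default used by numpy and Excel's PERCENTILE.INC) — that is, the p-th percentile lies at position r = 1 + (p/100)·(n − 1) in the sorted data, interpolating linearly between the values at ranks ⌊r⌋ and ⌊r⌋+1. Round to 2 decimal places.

Sorted: 9.2, 9.3, 9.4, 9.4, 9.5, 9.6, 9.7, 9.8, 9.9, 9.9, 10.0, 10.0, 10.0, 10.1, 10.2, 10.3, 10.4, 10.4, 10.5, 10.6, 10.6, 10.7, 10.8, 10.9.
n = 24.
r = 1 + (10/100)·(24 − 1) = 1 + 2.3 = 3.3.
Rank 3 is 9.4 and rank 4 is 9.4.
Interpolate: 9.4 + 0.3·(9.4 − 9.4) = 9.4 + 0.3·0 = 9.4.

9.40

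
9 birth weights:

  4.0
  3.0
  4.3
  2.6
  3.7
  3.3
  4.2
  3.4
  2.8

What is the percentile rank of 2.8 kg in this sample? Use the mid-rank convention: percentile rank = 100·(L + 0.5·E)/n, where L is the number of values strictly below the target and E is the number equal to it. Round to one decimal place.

Sorted: 2.6, 2.8, 3.0, 3.3, 3.4, 3.7, 4.0, 4.2, 4.3.
Count below 2.8: L = 1; count equal: E = 1; n = 9.
Percentile rank = 100·(1 + 0.5·1)/9 = 100·1.5/9 = 16.67.

16.7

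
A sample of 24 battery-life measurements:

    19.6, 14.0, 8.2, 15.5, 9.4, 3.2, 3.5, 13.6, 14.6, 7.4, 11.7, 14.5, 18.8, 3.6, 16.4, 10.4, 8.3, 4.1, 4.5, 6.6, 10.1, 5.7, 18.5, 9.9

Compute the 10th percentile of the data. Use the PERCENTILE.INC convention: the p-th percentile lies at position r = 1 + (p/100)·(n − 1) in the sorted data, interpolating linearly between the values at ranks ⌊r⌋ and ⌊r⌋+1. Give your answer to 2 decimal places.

3.75

Sorted: 3.2, 3.5, 3.6, 4.1, 4.5, 5.7, 6.6, 7.4, 8.2, 8.3, 9.4, 9.9, 10.1, 10.4, 11.7, 13.6, 14.0, 14.5, 14.6, 15.5, 16.4, 18.5, 18.8, 19.6.
n = 24.
r = 1 + (10/100)·(24 − 1) = 1 + 2.3 = 3.3.
Rank 3 is 3.6 and rank 4 is 4.1.
Interpolate: 3.6 + 0.3·(4.1 − 3.6) = 3.6 + 0.3·0.5 = 3.75.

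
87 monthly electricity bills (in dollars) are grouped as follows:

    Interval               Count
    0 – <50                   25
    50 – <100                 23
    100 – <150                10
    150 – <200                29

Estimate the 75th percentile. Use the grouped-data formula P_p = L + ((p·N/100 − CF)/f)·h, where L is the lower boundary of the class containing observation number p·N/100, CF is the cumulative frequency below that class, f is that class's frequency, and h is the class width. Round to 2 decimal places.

N = 87; target position k = 75/100 · 87 = 65.25.
Cumulative frequencies: 25, 48, 58, 87.
Observation 65.25 falls in the class 150 – <200.
L = 150, CF = 58, f = 29, h = 50.
P75 = 150 + ((65.25 − 58)/29)·50 = 150 + 12.5 = 162.5.

162.50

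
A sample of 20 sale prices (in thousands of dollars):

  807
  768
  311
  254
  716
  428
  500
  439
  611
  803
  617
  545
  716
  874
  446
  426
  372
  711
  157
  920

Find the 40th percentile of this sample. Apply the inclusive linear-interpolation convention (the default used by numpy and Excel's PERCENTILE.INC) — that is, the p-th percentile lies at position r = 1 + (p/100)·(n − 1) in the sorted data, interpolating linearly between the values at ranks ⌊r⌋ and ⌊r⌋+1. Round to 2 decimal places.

Sorted: 157, 254, 311, 372, 426, 428, 439, 446, 500, 545, 611, 617, 711, 716, 716, 768, 803, 807, 874, 920.
n = 20.
r = 1 + (40/100)·(20 − 1) = 1 + 7.6 = 8.6.
Rank 8 is 446 and rank 9 is 500.
Interpolate: 446 + 0.6·(500 − 446) = 446 + 0.6·54 = 478.4.

478.40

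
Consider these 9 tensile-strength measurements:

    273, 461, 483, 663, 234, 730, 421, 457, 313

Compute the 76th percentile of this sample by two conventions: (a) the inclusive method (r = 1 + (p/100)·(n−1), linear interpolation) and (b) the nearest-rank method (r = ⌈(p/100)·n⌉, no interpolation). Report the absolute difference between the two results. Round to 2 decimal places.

Sorted: 234, 273, 313, 421, 457, 461, 483, 663, 730.
n = 9.
(a) r = 7.08; between ranks 7 (483) and 8 (663): 497.4.
(b) the nearest-rank method: rank 7 → 483.
|497.4 − 483| = 14.4.

14.40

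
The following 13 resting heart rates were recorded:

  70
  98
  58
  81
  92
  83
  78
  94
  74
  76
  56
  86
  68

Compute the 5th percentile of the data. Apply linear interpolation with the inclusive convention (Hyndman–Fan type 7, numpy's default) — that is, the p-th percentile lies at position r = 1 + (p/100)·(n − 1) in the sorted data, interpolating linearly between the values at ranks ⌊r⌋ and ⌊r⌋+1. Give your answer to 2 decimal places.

Sorted: 56, 58, 68, 70, 74, 76, 78, 81, 83, 86, 92, 94, 98.
n = 13.
r = 1 + (5/100)·(13 − 1) = 1 + 0.6 = 1.6.
Rank 1 is 56 and rank 2 is 58.
Interpolate: 56 + 0.6·(58 − 56) = 56 + 0.6·2 = 57.2.

57.20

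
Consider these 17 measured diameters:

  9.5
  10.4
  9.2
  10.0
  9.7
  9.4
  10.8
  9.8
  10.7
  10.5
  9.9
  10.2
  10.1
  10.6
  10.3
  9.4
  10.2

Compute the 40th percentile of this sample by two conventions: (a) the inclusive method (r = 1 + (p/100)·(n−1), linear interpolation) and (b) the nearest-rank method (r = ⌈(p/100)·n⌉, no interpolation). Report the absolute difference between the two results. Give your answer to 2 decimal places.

Sorted: 9.2, 9.4, 9.4, 9.5, 9.7, 9.8, 9.9, 10.0, 10.1, 10.2, 10.2, 10.3, 10.4, 10.5, 10.6, 10.7, 10.8.
n = 17.
(a) r = 7.4; between ranks 7 (9.9) and 8 (10.0): 9.94.
(b) the nearest-rank method: rank 7 → 9.9.
|9.94 − 9.9| = 0.04.

0.04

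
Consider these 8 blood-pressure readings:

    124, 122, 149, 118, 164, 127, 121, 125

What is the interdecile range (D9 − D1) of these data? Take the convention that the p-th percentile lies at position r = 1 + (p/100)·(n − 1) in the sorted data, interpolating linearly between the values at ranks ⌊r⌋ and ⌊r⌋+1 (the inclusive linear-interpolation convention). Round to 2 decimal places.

33.40

Sorted: 118, 121, 122, 124, 125, 127, 149, 164.
n = 8.
P10: r = 1.7; ranks 1–2 are 118, 121; interpolating gives 120.1.
P90: r = 7.3; ranks 7–8 are 149, 164; interpolating gives 153.5.
Difference: 153.5 − 120.1 = 33.4.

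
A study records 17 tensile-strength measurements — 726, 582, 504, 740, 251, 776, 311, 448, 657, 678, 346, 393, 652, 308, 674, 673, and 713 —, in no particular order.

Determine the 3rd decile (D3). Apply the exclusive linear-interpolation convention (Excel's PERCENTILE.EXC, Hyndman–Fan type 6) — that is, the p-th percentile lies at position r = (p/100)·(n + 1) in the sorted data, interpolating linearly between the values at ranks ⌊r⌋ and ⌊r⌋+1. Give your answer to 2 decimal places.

Sorted: 251, 308, 311, 346, 393, 448, 504, 582, 652, 657, 673, 674, 678, 713, 726, 740, 776.
n = 17.
r = (30/100)·(17 + 1) = 5.4.
Rank 5 is 393 and rank 6 is 448.
Interpolate: 393 + 0.4·(448 − 393) = 393 + 0.4·55 = 415.

415.00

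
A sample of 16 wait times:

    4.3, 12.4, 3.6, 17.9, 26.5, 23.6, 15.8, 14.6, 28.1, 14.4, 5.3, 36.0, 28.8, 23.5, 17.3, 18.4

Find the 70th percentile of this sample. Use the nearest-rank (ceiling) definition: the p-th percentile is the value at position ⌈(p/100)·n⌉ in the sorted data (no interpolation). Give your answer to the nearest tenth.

Sorted: 3.6, 4.3, 5.3, 12.4, 14.4, 14.6, 15.8, 17.3, 17.9, 18.4, 23.5, 23.6, 26.5, 28.1, 28.8, 36.0.
n = 16.
Position = ⌈70/100 · 16⌉ = ⌈11.2⌉ = 12.
The value at rank 12 is 23.6.

23.6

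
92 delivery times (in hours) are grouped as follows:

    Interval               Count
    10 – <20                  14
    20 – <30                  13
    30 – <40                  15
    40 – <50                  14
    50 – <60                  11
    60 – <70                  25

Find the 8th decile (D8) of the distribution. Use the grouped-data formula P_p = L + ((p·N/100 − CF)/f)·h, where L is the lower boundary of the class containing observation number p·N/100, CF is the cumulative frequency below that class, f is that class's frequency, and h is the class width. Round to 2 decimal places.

N = 92; target position k = 80/100 · 92 = 73.6.
Cumulative frequencies: 14, 27, 42, 56, 67, 92.
Observation 73.6 falls in the class 60 – <70.
L = 60, CF = 67, f = 25, h = 10.
P80 = 60 + ((73.6 − 67)/25)·10 = 60 + 2.64 = 62.64.

62.64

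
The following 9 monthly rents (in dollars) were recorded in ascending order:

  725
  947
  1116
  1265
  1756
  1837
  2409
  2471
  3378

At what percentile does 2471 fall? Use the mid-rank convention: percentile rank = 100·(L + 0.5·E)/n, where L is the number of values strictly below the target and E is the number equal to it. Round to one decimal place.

83.3

Count below 2471: L = 7; count equal: E = 1; n = 9.
Percentile rank = 100·(7 + 0.5·1)/9 = 100·7.5/9 = 83.33.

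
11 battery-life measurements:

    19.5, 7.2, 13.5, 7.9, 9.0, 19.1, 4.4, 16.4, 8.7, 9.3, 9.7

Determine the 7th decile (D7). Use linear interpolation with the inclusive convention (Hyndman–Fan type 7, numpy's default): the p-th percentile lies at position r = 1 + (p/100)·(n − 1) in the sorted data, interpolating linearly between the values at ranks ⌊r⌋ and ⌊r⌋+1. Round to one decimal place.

13.5

Sorted: 4.4, 7.2, 7.9, 8.7, 9.0, 9.3, 9.7, 13.5, 16.4, 19.1, 19.5.
n = 11.
r = 1 + (70/100)·(11 − 1) = 1 + 7 = 8.
r is an integer, so P70 is the value at rank 8: 13.5.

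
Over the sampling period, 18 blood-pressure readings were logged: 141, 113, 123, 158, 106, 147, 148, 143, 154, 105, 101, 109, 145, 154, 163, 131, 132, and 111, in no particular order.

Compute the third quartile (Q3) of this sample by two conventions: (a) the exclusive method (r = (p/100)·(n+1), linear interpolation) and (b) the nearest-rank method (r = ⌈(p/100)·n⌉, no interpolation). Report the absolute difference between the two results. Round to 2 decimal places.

Sorted: 101, 105, 106, 109, 111, 113, 123, 131, 132, 141, 143, 145, 147, 148, 154, 154, 158, 163.
n = 18.
(a) r = 14.25; between ranks 14 (148) and 15 (154): 149.5.
(b) the nearest-rank method: rank 14 → 148.
|149.5 − 148| = 1.5.

1.50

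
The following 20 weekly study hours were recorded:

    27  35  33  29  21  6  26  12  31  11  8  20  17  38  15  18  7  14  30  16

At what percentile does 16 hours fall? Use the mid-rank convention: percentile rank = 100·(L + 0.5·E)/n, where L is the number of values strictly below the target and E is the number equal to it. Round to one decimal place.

37.5

Sorted: 6, 7, 8, 11, 12, 14, 15, 16, 17, 18, 20, 21, 26, 27, 29, 30, 31, 33, 35, 38.
Count below 16: L = 7; count equal: E = 1; n = 20.
Percentile rank = 100·(7 + 0.5·1)/20 = 100·7.5/20 = 37.5.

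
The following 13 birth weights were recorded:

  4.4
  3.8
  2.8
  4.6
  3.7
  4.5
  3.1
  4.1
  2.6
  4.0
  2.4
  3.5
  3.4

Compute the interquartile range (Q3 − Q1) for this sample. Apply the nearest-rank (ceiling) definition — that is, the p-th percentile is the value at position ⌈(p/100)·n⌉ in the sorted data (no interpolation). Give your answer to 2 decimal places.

1.00

Sorted: 2.4, 2.6, 2.8, 3.1, 3.4, 3.5, 3.7, 3.8, 4.0, 4.1, 4.4, 4.5, 4.6.
n = 13.
P25: rank ⌈25/100·13⌉ = 4 → 3.1.
P75: rank ⌈75/100·13⌉ = 10 → 4.1.
Difference: 4.1 − 3.1 = 1.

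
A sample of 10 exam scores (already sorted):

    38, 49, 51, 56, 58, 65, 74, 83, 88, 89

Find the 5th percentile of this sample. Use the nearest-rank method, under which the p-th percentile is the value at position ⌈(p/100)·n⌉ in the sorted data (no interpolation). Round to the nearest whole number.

n = 10.
Position = ⌈5/100 · 10⌉ = ⌈0.5⌉ = 1.
The value at rank 1 is 38.

38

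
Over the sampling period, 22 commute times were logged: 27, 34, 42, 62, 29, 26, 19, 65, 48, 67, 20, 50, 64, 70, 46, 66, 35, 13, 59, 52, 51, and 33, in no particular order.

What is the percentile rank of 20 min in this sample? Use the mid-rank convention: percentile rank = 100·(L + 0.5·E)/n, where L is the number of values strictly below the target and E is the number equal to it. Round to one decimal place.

Sorted: 13, 19, 20, 26, 27, 29, 33, 34, 35, 42, 46, 48, 50, 51, 52, 59, 62, 64, 65, 66, 67, 70.
Count below 20: L = 2; count equal: E = 1; n = 22.
Percentile rank = 100·(2 + 0.5·1)/22 = 100·2.5/22 = 11.36.

11.4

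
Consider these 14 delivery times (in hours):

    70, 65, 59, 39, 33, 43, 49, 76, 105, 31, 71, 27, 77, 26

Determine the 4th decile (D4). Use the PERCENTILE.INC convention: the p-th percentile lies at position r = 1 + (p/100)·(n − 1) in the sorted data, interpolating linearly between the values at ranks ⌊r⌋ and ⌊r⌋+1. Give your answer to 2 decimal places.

44.20

Sorted: 26, 27, 31, 33, 39, 43, 49, 59, 65, 70, 71, 76, 77, 105.
n = 14.
r = 1 + (40/100)·(14 − 1) = 1 + 5.2 = 6.2.
Rank 6 is 43 and rank 7 is 49.
Interpolate: 43 + 0.2·(49 − 43) = 43 + 0.2·6 = 44.2.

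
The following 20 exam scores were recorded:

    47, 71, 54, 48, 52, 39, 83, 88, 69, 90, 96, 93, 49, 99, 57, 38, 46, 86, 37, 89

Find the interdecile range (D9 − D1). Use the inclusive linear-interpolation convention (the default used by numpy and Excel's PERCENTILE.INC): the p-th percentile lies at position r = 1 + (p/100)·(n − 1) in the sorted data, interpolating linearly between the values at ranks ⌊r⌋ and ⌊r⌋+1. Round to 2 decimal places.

Sorted: 37, 38, 39, 46, 47, 48, 49, 52, 54, 57, 69, 71, 83, 86, 88, 89, 90, 93, 96, 99.
n = 20.
P10: r = 2.9; ranks 2–3 are 38, 39; interpolating gives 38.9.
P90: r = 18.1; ranks 18–19 are 93, 96; interpolating gives 93.3.
Difference: 93.3 − 38.9 = 54.4.

54.40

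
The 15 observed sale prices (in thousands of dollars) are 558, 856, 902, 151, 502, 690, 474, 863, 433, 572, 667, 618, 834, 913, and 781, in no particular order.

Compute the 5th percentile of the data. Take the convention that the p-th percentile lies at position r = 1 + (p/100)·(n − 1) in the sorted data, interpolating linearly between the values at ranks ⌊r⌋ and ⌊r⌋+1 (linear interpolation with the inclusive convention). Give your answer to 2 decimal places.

Sorted: 151, 433, 474, 502, 558, 572, 618, 667, 690, 781, 834, 856, 863, 902, 913.
n = 15.
r = 1 + (5/100)·(15 − 1) = 1 + 0.7 = 1.7.
Rank 1 is 151 and rank 2 is 433.
Interpolate: 151 + 0.7·(433 − 151) = 151 + 0.7·282 = 348.4.

348.40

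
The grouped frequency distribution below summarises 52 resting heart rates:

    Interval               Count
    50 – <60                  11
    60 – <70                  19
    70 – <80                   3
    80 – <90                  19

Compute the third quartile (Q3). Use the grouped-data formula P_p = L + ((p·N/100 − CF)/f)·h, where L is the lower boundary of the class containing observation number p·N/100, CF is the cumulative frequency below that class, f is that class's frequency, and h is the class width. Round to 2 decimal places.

N = 52; target position k = 75/100 · 52 = 39.
Cumulative frequencies: 11, 30, 33, 52.
Observation 39 falls in the class 80 – <90.
L = 80, CF = 33, f = 19, h = 10.
P75 = 80 + ((39 − 33)/19)·10 = 80 + 3.15789 = 83.1579.

83.16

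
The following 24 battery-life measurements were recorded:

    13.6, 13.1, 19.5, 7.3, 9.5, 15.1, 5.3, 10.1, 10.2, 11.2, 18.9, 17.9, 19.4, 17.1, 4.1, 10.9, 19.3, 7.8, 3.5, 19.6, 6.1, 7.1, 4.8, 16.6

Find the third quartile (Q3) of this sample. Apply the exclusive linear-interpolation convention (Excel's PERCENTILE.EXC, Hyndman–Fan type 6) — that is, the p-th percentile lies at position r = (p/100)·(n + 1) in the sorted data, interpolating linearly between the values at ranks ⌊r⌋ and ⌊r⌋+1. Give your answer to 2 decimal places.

Sorted: 3.5, 4.1, 4.8, 5.3, 6.1, 7.1, 7.3, 7.8, 9.5, 10.1, 10.2, 10.9, 11.2, 13.1, 13.6, 15.1, 16.6, 17.1, 17.9, 18.9, 19.3, 19.4, 19.5, 19.6.
n = 24.
r = (75/100)·(24 + 1) = 18.75.
Rank 18 is 17.1 and rank 19 is 17.9.
Interpolate: 17.1 + 0.75·(17.9 − 17.1) = 17.1 + 0.75·0.8 = 17.7.

17.70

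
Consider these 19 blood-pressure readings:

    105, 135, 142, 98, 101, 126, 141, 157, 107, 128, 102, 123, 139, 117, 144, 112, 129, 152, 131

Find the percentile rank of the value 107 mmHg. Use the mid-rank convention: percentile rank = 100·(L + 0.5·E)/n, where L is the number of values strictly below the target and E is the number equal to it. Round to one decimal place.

Sorted: 98, 101, 102, 105, 107, 112, 117, 123, 126, 128, 129, 131, 135, 139, 141, 142, 144, 152, 157.
Count below 107: L = 4; count equal: E = 1; n = 19.
Percentile rank = 100·(4 + 0.5·1)/19 = 100·4.5/19 = 23.68.

23.7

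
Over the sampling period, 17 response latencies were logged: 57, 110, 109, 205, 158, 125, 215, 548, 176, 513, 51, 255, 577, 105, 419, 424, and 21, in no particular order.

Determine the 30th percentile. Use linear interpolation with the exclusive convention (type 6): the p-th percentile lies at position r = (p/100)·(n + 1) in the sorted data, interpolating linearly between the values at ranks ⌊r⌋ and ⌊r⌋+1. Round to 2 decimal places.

Sorted: 21, 51, 57, 105, 109, 110, 125, 158, 176, 205, 215, 255, 419, 424, 513, 548, 577.
n = 17.
r = (30/100)·(17 + 1) = 5.4.
Rank 5 is 109 and rank 6 is 110.
Interpolate: 109 + 0.4·(110 − 109) = 109 + 0.4·1 = 109.4.

109.40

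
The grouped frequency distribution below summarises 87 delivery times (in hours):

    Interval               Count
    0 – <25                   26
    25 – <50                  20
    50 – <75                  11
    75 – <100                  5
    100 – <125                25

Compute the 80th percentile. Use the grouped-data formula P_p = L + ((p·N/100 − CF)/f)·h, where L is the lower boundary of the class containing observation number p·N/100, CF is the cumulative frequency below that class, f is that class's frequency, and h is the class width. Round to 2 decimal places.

107.60

N = 87; target position k = 80/100 · 87 = 69.6.
Cumulative frequencies: 26, 46, 57, 62, 87.
Observation 69.6 falls in the class 100 – <125.
L = 100, CF = 62, f = 25, h = 25.
P80 = 100 + ((69.6 − 62)/25)·25 = 100 + 7.6 = 107.6.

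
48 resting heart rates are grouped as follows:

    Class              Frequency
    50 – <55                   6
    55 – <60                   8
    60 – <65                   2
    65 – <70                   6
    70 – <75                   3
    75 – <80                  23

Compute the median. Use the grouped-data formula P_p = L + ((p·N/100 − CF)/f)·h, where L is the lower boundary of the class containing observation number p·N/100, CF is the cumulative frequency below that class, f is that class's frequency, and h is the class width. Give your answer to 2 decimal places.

73.33

N = 48; target position k = 50/100 · 48 = 24.
Cumulative frequencies: 6, 14, 16, 22, 25, 48.
Observation 24 falls in the class 70 – <75.
L = 70, CF = 22, f = 3, h = 5.
P50 = 70 + ((24 − 22)/3)·5 = 70 + 3.33333 = 73.3333.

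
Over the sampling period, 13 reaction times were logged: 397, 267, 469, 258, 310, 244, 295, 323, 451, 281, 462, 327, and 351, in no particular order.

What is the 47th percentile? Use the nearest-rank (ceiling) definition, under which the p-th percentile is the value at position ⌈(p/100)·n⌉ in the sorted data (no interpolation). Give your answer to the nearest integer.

323

Sorted: 244, 258, 267, 281, 295, 310, 323, 327, 351, 397, 451, 462, 469.
n = 13.
Position = ⌈47/100 · 13⌉ = ⌈6.11⌉ = 7.
The value at rank 7 is 323.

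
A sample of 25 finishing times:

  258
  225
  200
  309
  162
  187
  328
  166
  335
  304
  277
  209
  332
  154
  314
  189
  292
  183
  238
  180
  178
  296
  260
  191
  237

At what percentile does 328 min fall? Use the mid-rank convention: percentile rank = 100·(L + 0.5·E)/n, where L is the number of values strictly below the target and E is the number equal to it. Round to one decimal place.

90.0

Sorted: 154, 162, 166, 178, 180, 183, 187, 189, 191, 200, 209, 225, 237, 238, 258, 260, 277, 292, 296, 304, 309, 314, 328, 332, 335.
Count below 328: L = 22; count equal: E = 1; n = 25.
Percentile rank = 100·(22 + 0.5·1)/25 = 100·22.5/25 = 90.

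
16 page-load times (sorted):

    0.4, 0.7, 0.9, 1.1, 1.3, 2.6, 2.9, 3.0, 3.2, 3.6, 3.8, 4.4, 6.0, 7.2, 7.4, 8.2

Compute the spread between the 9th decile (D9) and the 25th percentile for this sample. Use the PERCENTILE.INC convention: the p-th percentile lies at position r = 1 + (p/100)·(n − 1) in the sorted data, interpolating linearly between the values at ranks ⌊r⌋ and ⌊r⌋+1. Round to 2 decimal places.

6.05

n = 16.
P25: r = 4.75; ranks 4–5 are 1.1, 1.3; interpolating gives 1.25.
P90: r = 14.5; ranks 14–15 are 7.2, 7.4; interpolating gives 7.3.
Difference: 7.3 − 1.25 = 6.05.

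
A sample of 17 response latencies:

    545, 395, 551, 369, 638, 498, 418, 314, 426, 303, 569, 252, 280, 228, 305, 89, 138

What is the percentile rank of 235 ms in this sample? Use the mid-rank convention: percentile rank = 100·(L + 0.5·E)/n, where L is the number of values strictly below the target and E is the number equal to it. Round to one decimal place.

17.6

Sorted: 89, 138, 228, 252, 280, 303, 305, 314, 369, 395, 418, 426, 498, 545, 551, 569, 638.
Count below 235: L = 3; count equal: E = 0; n = 17.
Percentile rank = 100·(3 + 0.5·0)/17 = 100·3/17 = 17.65.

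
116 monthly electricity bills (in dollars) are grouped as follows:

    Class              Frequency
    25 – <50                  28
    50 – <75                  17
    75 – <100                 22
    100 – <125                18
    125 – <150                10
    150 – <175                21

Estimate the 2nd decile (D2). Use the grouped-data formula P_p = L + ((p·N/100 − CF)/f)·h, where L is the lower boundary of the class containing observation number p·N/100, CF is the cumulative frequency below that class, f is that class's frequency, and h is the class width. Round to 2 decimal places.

N = 116; target position k = 20/100 · 116 = 23.2.
Cumulative frequencies: 28, 45, 67, 85, 95, 116.
Observation 23.2 falls in the class 25 – <50.
L = 25, CF = 0, f = 28, h = 25.
P20 = 25 + ((23.2 − 0)/28)·25 = 25 + 20.7143 = 45.7143.

45.71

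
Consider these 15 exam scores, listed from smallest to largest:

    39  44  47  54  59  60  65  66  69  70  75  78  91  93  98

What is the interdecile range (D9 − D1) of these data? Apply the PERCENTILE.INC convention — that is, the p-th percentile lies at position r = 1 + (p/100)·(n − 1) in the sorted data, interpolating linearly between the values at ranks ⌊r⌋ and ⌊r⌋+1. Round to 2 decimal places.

47.00

n = 15.
P10: r = 2.4; ranks 2–3 are 44, 47; interpolating gives 45.2.
P90: r = 13.6; ranks 13–14 are 91, 93; interpolating gives 92.2.
Difference: 92.2 − 45.2 = 47.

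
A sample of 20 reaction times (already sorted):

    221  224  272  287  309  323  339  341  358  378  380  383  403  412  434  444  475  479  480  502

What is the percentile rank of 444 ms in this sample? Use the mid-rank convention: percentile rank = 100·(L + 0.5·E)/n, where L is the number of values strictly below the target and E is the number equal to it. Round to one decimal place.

Count below 444: L = 15; count equal: E = 1; n = 20.
Percentile rank = 100·(15 + 0.5·1)/20 = 100·15.5/20 = 77.5.

77.5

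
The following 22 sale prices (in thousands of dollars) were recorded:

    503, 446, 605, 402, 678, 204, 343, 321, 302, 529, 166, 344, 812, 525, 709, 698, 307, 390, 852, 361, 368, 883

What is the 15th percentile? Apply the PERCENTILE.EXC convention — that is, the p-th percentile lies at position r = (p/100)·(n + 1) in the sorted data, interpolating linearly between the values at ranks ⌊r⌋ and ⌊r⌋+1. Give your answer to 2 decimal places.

Sorted: 166, 204, 302, 307, 321, 343, 344, 361, 368, 390, 402, 446, 503, 525, 529, 605, 678, 698, 709, 812, 852, 883.
n = 22.
r = (15/100)·(22 + 1) = 3.45.
Rank 3 is 302 and rank 4 is 307.
Interpolate: 302 + 0.45·(307 − 302) = 302 + 0.45·5 = 304.25.

304.25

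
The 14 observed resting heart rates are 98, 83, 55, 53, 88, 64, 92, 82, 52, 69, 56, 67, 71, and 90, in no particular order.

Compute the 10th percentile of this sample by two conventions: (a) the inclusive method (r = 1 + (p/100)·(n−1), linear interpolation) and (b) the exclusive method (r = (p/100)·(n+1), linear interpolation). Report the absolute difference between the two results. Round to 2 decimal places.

1.10

Sorted: 52, 53, 55, 56, 64, 67, 69, 71, 82, 83, 88, 90, 92, 98.
n = 14.
(a) r = 2.3; between ranks 2 (53) and 3 (55): 53.6.
(b) r = 1.5; between ranks 1 (52) and 2 (53): 52.5.
|53.6 − 52.5| = 1.1.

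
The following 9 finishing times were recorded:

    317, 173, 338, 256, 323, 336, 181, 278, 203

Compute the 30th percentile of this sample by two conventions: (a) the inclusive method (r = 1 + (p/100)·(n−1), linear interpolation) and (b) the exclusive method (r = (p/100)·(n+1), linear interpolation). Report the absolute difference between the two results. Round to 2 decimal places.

Sorted: 173, 181, 203, 256, 278, 317, 323, 336, 338.
n = 9.
(a) r = 3.4; between ranks 3 (203) and 4 (256): 224.2.
(b) r = 3 → value at rank 3 = 203.
|224.2 − 203| = 21.2.

21.20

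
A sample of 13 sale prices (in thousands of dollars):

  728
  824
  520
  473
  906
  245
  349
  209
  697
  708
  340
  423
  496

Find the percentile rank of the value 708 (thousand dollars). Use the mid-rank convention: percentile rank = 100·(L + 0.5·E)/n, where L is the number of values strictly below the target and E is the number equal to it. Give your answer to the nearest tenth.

73.1

Sorted: 209, 245, 340, 349, 423, 473, 496, 520, 697, 708, 728, 824, 906.
Count below 708: L = 9; count equal: E = 1; n = 13.
Percentile rank = 100·(9 + 0.5·1)/13 = 100·9.5/13 = 73.08.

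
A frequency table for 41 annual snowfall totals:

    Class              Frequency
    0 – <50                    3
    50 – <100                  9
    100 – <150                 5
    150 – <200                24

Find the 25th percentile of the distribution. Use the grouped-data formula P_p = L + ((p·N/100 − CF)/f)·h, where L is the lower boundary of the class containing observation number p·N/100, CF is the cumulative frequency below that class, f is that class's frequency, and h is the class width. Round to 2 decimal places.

N = 41; target position k = 25/100 · 41 = 10.25.
Cumulative frequencies: 3, 12, 17, 41.
Observation 10.25 falls in the class 50 – <100.
L = 50, CF = 3, f = 9, h = 50.
P25 = 50 + ((10.25 − 3)/9)·50 = 50 + 40.2778 = 90.2778.

90.28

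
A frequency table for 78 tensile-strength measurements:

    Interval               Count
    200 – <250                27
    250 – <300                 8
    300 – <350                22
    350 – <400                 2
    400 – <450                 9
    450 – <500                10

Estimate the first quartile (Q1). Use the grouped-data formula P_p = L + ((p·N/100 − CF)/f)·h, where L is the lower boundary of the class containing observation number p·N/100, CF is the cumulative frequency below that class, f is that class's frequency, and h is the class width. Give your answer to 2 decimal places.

N = 78; target position k = 25/100 · 78 = 19.5.
Cumulative frequencies: 27, 35, 57, 59, 68, 78.
Observation 19.5 falls in the class 200 – <250.
L = 200, CF = 0, f = 27, h = 50.
P25 = 200 + ((19.5 − 0)/27)·50 = 200 + 36.1111 = 236.111.

236.11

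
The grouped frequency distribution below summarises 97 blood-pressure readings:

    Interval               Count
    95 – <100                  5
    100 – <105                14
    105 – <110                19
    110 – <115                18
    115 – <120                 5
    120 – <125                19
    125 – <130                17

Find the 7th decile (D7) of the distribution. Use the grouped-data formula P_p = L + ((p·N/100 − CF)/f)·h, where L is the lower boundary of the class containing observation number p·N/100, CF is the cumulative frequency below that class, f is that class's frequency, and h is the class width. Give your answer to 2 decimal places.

121.82

N = 97; target position k = 70/100 · 97 = 67.9.
Cumulative frequencies: 5, 19, 38, 56, 61, 80, 97.
Observation 67.9 falls in the class 120 – <125.
L = 120, CF = 61, f = 19, h = 5.
P70 = 120 + ((67.9 − 61)/19)·5 = 120 + 1.81579 = 121.816.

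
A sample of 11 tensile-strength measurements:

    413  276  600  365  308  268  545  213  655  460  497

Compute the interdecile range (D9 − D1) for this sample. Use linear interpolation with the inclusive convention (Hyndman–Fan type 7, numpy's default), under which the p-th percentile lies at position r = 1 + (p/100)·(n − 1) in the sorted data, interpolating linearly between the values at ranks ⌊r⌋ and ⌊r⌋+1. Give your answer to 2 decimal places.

Sorted: 213, 268, 276, 308, 365, 413, 460, 497, 545, 600, 655.
n = 11.
P10: r = 2 (integer) → 268.
P90: r = 10 (integer) → 600.
Difference: 600 − 268 = 332.

332.00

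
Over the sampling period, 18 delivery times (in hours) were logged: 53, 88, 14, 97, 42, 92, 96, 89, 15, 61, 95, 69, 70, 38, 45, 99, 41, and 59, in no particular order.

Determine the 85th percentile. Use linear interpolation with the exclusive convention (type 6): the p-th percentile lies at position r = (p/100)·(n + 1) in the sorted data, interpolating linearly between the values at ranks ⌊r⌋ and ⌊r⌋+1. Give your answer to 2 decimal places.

96.15

Sorted: 14, 15, 38, 41, 42, 45, 53, 59, 61, 69, 70, 88, 89, 92, 95, 96, 97, 99.
n = 18.
r = (85/100)·(18 + 1) = 16.15.
Rank 16 is 96 and rank 17 is 97.
Interpolate: 96 + 0.15·(97 − 96) = 96 + 0.15·1 = 96.15.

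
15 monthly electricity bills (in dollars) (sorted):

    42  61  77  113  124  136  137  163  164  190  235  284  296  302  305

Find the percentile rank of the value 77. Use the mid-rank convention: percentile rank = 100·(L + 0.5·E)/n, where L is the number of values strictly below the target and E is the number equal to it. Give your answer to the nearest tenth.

16.7

Count below 77: L = 2; count equal: E = 1; n = 15.
Percentile rank = 100·(2 + 0.5·1)/15 = 100·2.5/15 = 16.67.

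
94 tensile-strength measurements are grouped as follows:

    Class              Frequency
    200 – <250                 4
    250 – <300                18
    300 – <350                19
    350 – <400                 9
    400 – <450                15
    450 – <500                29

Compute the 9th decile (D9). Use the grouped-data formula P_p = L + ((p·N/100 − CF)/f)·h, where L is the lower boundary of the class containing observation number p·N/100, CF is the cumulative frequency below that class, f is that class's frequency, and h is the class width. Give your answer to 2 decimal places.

N = 94; target position k = 90/100 · 94 = 84.6.
Cumulative frequencies: 4, 22, 41, 50, 65, 94.
Observation 84.6 falls in the class 450 – <500.
L = 450, CF = 65, f = 29, h = 50.
P90 = 450 + ((84.6 − 65)/29)·50 = 450 + 33.7931 = 483.793.

483.79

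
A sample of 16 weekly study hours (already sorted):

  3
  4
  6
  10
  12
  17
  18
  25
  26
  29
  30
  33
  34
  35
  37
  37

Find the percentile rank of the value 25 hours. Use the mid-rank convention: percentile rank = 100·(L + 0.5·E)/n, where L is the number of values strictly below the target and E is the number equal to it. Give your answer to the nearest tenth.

Count below 25: L = 7; count equal: E = 1; n = 16.
Percentile rank = 100·(7 + 0.5·1)/16 = 100·7.5/16 = 46.88.

46.9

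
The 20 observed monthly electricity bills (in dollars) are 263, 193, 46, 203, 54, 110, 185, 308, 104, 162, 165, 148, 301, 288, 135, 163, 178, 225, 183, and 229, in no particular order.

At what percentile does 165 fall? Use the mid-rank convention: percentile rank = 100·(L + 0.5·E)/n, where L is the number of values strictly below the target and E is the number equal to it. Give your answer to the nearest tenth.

Sorted: 46, 54, 104, 110, 135, 148, 162, 163, 165, 178, 183, 185, 193, 203, 225, 229, 263, 288, 301, 308.
Count below 165: L = 8; count equal: E = 1; n = 20.
Percentile rank = 100·(8 + 0.5·1)/20 = 100·8.5/20 = 42.5.

42.5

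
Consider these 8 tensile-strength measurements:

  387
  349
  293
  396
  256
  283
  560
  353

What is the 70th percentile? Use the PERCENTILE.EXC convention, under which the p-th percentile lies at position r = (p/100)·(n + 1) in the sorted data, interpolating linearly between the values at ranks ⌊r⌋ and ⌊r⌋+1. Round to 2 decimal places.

Sorted: 256, 283, 293, 349, 353, 387, 396, 560.
n = 8.
r = (70/100)·(8 + 1) = 6.3.
Rank 6 is 387 and rank 7 is 396.
Interpolate: 387 + 0.3·(396 − 387) = 387 + 0.3·9 = 389.7.

389.70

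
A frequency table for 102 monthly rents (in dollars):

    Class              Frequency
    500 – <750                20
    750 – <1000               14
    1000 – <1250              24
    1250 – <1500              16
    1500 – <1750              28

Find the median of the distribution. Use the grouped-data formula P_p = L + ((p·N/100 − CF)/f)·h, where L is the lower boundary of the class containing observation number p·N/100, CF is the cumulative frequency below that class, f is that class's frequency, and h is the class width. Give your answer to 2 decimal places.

N = 102; target position k = 50/100 · 102 = 51.
Cumulative frequencies: 20, 34, 58, 74, 102.
Observation 51 falls in the class 1000 – <1250.
L = 1000, CF = 34, f = 24, h = 250.
P50 = 1000 + ((51 − 34)/24)·250 = 1000 + 177.083 = 1177.08.

1177.08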